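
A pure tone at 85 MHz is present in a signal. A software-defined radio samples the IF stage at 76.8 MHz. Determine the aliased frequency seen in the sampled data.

85 MHz mod fs = 8.2 MHz.
8.2 MHz ≤ fs/2 = 38.4 MHz, appears at 8.2 MHz.

8.2 MHz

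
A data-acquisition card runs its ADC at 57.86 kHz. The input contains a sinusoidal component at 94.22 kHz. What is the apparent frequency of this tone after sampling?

21.5 kHz

94.22 kHz mod fs = 36.36 kHz.
36.36 kHz > fs/2 = 28.93 kHz, folds to fs − 36.36 kHz = 21.5 kHz.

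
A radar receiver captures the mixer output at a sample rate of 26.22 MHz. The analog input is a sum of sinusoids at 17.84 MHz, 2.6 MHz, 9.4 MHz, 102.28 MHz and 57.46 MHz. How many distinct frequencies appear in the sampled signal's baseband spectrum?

fs/2 = 13.11 MHz.
17.84 MHz > fs/2 = 13.11 MHz, folds to fs − 17.84 MHz = 8.38 MHz.
2.6 MHz ≤ fs/2 = 13.11 MHz, passes unchanged.
9.4 MHz ≤ fs/2 = 13.11 MHz, passes unchanged.
102.28 MHz mod fs = 23.62 MHz.
23.62 MHz > fs/2 = 13.11 MHz, folds to fs − 23.62 MHz = 2.6 MHz.
57.46 MHz mod fs = 5.02 MHz.
5.02 MHz ≤ fs/2 = 13.11 MHz, appears at 5.02 MHz.
Distinct values: {2.6 MHz, 5.02 MHz, 8.38 MHz, 9.4 MHz} → 4.

4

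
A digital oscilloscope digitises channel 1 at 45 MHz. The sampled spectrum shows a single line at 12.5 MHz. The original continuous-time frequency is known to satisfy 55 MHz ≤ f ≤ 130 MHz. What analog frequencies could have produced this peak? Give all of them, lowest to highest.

Frequencies that alias to 12.5 MHz are k·fs ± 12.5 MHz for integer k ≥ 0.
k=0: 12.5 MHz.
k=1: 32.5 MHz, 57.5 MHz.
k=2: 77.5 MHz, 102.5 MHz.
k=3: 122.5 MHz, 147.5 MHz.
k=4: 167.5 MHz, 192.5 MHz.
Within [55 MHz, 130 MHz]: 57.5 MHz, 77.5 MHz, 102.5 MHz, 122.5 MHz.

57.5 MHz, 77.5 MHz, 102.5 MHz, 122.5 MHz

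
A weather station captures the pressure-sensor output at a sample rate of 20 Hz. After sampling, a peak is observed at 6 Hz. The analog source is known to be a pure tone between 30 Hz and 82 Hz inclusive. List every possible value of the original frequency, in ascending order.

Frequencies that alias to 6 Hz are k·fs ± 6 Hz for integer k ≥ 0.
k=0: 6 Hz.
k=1: 14 Hz, 26 Hz.
k=2: 34 Hz, 46 Hz.
k=3: 54 Hz, 66 Hz.
k=4: 74 Hz, 86 Hz.
k=5: 94 Hz, 106 Hz.
Within [30 Hz, 82 Hz]: 34 Hz, 46 Hz, 54 Hz, 66 Hz, 74 Hz.

34 Hz, 46 Hz, 54 Hz, 66 Hz, 74 Hz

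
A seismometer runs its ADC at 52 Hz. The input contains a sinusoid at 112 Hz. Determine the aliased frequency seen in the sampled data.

8 Hz

112 Hz mod fs = 8 Hz.
8 Hz ≤ fs/2 = 26 Hz, appears at 8 Hz.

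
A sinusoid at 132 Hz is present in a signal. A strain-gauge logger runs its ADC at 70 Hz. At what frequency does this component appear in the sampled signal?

132 Hz mod fs = 62 Hz.
62 Hz > fs/2 = 35 Hz, folds to fs − 62 Hz = 8 Hz.

8 Hz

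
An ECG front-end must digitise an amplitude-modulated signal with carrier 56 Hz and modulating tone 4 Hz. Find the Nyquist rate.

AM sidebands sit at fc ± fm = 52 Hz and 60 Hz.
Highest-frequency component: 60 Hz.
Nyquist rate = 2 × 60 Hz = 120 Hz.

120 Hz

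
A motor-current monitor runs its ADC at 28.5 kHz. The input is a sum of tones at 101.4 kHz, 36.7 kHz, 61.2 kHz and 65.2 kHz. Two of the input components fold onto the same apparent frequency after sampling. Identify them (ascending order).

fs/2 = 14.25 kHz.
101.4 kHz mod fs = 15.9 kHz.
15.9 kHz > fs/2 = 14.25 kHz, folds to fs − 15.9 kHz = 12.6 kHz.
36.7 kHz mod fs = 8.2 kHz.
8.2 kHz ≤ fs/2 = 14.25 kHz, appears at 8.2 kHz.
61.2 kHz mod fs = 4.2 kHz.
4.2 kHz ≤ fs/2 = 14.25 kHz, appears at 4.2 kHz.
65.2 kHz mod fs = 8.2 kHz.
8.2 kHz ≤ fs/2 = 14.25 kHz, appears at 8.2 kHz.
36.7 kHz and 65.2 kHz both map to 8.2 kHz.

36.7 kHz, 65.2 kHz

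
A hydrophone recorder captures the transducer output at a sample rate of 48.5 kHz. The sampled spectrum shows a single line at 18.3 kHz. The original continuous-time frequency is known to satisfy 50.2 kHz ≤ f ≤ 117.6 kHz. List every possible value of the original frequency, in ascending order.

Frequencies that alias to 18.3 kHz are k·fs ± 18.3 kHz for integer k ≥ 0.
k=0: 18.3 kHz.
k=1: 30.2 kHz, 66.8 kHz.
k=2: 78.7 kHz, 115.3 kHz.
k=3: 127.2 kHz, 163.8 kHz.
Within [50.2 kHz, 117.6 kHz]: 66.8 kHz, 78.7 kHz, 115.3 kHz.

66.8 kHz, 78.7 kHz, 115.3 kHz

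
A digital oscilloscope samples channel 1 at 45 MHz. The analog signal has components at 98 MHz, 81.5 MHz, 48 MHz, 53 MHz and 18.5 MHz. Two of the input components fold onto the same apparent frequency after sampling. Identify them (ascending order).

fs/2 = 22.5 MHz.
98 MHz mod fs = 8 MHz.
8 MHz ≤ fs/2 = 22.5 MHz, appears at 8 MHz.
81.5 MHz mod fs = 36.5 MHz.
36.5 MHz > fs/2 = 22.5 MHz, folds to fs − 36.5 MHz = 8.5 MHz.
48 MHz mod fs = 3 MHz.
3 MHz ≤ fs/2 = 22.5 MHz, appears at 3 MHz.
53 MHz mod fs = 8 MHz.
8 MHz ≤ fs/2 = 22.5 MHz, appears at 8 MHz.
18.5 MHz ≤ fs/2 = 22.5 MHz, passes unchanged.
53 MHz and 98 MHz both map to 8 MHz.

53 MHz, 98 MHz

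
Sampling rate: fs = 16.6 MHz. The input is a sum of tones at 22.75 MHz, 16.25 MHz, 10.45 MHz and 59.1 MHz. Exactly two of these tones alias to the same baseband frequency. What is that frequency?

6.15 MHz

fs/2 = 8.3 MHz.
22.75 MHz mod fs = 6.15 MHz.
6.15 MHz ≤ fs/2 = 8.3 MHz, appears at 6.15 MHz.
16.25 MHz > fs/2 = 8.3 MHz, folds to fs − 16.25 MHz = 0.35 MHz.
10.45 MHz > fs/2 = 8.3 MHz, folds to fs − 10.45 MHz = 6.15 MHz.
59.1 MHz mod fs = 9.3 MHz.
9.3 MHz > fs/2 = 8.3 MHz, folds to fs − 9.3 MHz = 7.3 MHz.
10.45 MHz and 22.75 MHz both map to 6.15 MHz.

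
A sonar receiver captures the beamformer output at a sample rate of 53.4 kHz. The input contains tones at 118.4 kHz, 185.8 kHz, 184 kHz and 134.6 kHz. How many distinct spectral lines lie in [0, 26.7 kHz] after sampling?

3

fs/2 = 26.7 kHz.
118.4 kHz mod fs = 11.6 kHz.
11.6 kHz ≤ fs/2 = 26.7 kHz, appears at 11.6 kHz.
185.8 kHz mod fs = 25.6 kHz.
25.6 kHz ≤ fs/2 = 26.7 kHz, appears at 25.6 kHz.
184 kHz mod fs = 23.8 kHz.
23.8 kHz ≤ fs/2 = 26.7 kHz, appears at 23.8 kHz.
134.6 kHz mod fs = 27.8 kHz.
27.8 kHz > fs/2 = 26.7 kHz, folds to fs − 27.8 kHz = 25.6 kHz.
Distinct values: {11.6 kHz, 23.8 kHz, 25.6 kHz} → 3.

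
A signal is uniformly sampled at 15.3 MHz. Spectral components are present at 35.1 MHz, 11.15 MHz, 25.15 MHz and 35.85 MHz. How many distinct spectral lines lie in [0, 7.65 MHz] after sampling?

fs/2 = 7.65 MHz.
35.1 MHz mod fs = 4.5 MHz.
4.5 MHz ≤ fs/2 = 7.65 MHz, appears at 4.5 MHz.
11.15 MHz > fs/2 = 7.65 MHz, folds to fs − 11.15 MHz = 4.15 MHz.
25.15 MHz mod fs = 9.85 MHz.
9.85 MHz > fs/2 = 7.65 MHz, folds to fs − 9.85 MHz = 5.45 MHz.
35.85 MHz mod fs = 5.25 MHz.
5.25 MHz ≤ fs/2 = 7.65 MHz, appears at 5.25 MHz.
Distinct values: {4.15 MHz, 4.5 MHz, 5.25 MHz, 5.45 MHz} → 4.

4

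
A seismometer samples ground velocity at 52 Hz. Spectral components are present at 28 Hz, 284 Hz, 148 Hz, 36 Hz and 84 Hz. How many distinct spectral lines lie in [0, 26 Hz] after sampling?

4

fs/2 = 26 Hz.
28 Hz > fs/2 = 26 Hz, folds to fs − 28 Hz = 24 Hz.
284 Hz mod fs = 24 Hz.
24 Hz ≤ fs/2 = 26 Hz, appears at 24 Hz.
148 Hz mod fs = 44 Hz.
44 Hz > fs/2 = 26 Hz, folds to fs − 44 Hz = 8 Hz.
36 Hz > fs/2 = 26 Hz, folds to fs − 36 Hz = 16 Hz.
84 Hz mod fs = 32 Hz.
32 Hz > fs/2 = 26 Hz, folds to fs − 32 Hz = 20 Hz.
Distinct values: {8 Hz, 16 Hz, 20 Hz, 24 Hz} → 4.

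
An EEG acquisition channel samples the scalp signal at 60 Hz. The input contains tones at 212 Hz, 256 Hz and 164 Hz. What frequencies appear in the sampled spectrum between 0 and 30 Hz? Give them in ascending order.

fs/2 = 30 Hz.
212 Hz mod fs = 32 Hz.
32 Hz > fs/2 = 30 Hz, folds to fs − 32 Hz = 28 Hz.
256 Hz mod fs = 16 Hz.
16 Hz ≤ fs/2 = 30 Hz, appears at 16 Hz.
164 Hz mod fs = 44 Hz.
44 Hz > fs/2 = 30 Hz, folds to fs − 44 Hz = 16 Hz.
Distinct values: {16 Hz, 28 Hz}.

16 Hz, 28 Hz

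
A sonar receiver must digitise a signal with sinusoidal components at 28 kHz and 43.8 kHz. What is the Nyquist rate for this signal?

87.6 kHz

Highest-frequency component: 43.8 kHz.
Nyquist rate = 2 × 43.8 kHz = 87.6 kHz.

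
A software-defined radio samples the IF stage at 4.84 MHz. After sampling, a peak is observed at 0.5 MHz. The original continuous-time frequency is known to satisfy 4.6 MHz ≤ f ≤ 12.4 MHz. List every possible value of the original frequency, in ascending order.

5.34 MHz, 9.18 MHz, 10.18 MHz

Frequencies that alias to 0.5 MHz are k·fs ± 0.5 MHz for integer k ≥ 0.
k=0: 0.5 MHz.
k=1: 4.34 MHz, 5.34 MHz.
k=2: 9.18 MHz, 10.18 MHz.
k=3: 14.02 MHz, 15.02 MHz.
Within [4.6 MHz, 12.4 MHz]: 5.34 MHz, 9.18 MHz, 10.18 MHz.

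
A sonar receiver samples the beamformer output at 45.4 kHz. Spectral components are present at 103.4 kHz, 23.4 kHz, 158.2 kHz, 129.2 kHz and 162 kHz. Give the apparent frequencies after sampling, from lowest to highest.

7 kHz, 12.6 kHz, 19.6 kHz, 22 kHz

fs/2 = 22.7 kHz.
103.4 kHz mod fs = 12.6 kHz.
12.6 kHz ≤ fs/2 = 22.7 kHz, appears at 12.6 kHz.
23.4 kHz > fs/2 = 22.7 kHz, folds to fs − 23.4 kHz = 22 kHz.
158.2 kHz mod fs = 22 kHz.
22 kHz ≤ fs/2 = 22.7 kHz, appears at 22 kHz.
129.2 kHz mod fs = 38.4 kHz.
38.4 kHz > fs/2 = 22.7 kHz, folds to fs − 38.4 kHz = 7 kHz.
162 kHz mod fs = 25.8 kHz.
25.8 kHz > fs/2 = 22.7 kHz, folds to fs − 25.8 kHz = 19.6 kHz.
Distinct values: {7 kHz, 12.6 kHz, 19.6 kHz, 22 kHz}.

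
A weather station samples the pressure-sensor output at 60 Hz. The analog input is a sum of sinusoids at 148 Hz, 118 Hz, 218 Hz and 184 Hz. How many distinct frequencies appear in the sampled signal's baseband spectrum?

fs/2 = 30 Hz.
148 Hz mod fs = 28 Hz.
28 Hz ≤ fs/2 = 30 Hz, appears at 28 Hz.
118 Hz mod fs = 58 Hz.
58 Hz > fs/2 = 30 Hz, folds to fs − 58 Hz = 2 Hz.
218 Hz mod fs = 38 Hz.
38 Hz > fs/2 = 30 Hz, folds to fs − 38 Hz = 22 Hz.
184 Hz mod fs = 4 Hz.
4 Hz ≤ fs/2 = 30 Hz, appears at 4 Hz.
Distinct values: {2 Hz, 4 Hz, 22 Hz, 28 Hz} → 4.

4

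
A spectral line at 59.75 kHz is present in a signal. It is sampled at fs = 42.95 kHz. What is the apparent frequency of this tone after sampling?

16.8 kHz

59.75 kHz mod fs = 16.8 kHz.
16.8 kHz ≤ fs/2 = 21.475 kHz, appears at 16.8 kHz.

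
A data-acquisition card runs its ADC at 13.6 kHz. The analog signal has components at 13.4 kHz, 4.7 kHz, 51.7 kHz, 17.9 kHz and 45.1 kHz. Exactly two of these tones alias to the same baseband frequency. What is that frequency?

fs/2 = 6.8 kHz.
13.4 kHz > fs/2 = 6.8 kHz, folds to fs − 13.4 kHz = 0.2 kHz.
4.7 kHz ≤ fs/2 = 6.8 kHz, passes unchanged.
51.7 kHz mod fs = 10.9 kHz.
10.9 kHz > fs/2 = 6.8 kHz, folds to fs − 10.9 kHz = 2.7 kHz.
17.9 kHz mod fs = 4.3 kHz.
4.3 kHz ≤ fs/2 = 6.8 kHz, appears at 4.3 kHz.
45.1 kHz mod fs = 4.3 kHz.
4.3 kHz ≤ fs/2 = 6.8 kHz, appears at 4.3 kHz.
17.9 kHz and 45.1 kHz both map to 4.3 kHz.

4.3 kHz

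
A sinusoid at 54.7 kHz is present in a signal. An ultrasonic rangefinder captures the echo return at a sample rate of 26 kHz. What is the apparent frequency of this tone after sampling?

54.7 kHz mod fs = 2.7 kHz.
2.7 kHz ≤ fs/2 = 13 kHz, appears at 2.7 kHz.

2.7 kHz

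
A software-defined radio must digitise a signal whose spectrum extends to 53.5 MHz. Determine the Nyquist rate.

107 MHz

Nyquist rate = 2 × 53.5 MHz = 107 MHz.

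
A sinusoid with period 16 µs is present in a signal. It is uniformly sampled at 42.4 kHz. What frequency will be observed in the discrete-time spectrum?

T = 16 µs → f = 1/T = 62.5 kHz.
62.5 kHz mod fs = 20.1 kHz.
20.1 kHz ≤ fs/2 = 21.2 kHz, appears at 20.1 kHz.

20.1 kHz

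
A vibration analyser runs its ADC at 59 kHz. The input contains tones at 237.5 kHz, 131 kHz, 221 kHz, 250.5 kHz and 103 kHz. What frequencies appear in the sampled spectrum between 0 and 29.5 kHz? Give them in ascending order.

1.5 kHz, 13 kHz, 14.5 kHz, 15 kHz

fs/2 = 29.5 kHz.
237.5 kHz mod fs = 1.5 kHz.
1.5 kHz ≤ fs/2 = 29.5 kHz, appears at 1.5 kHz.
131 kHz mod fs = 13 kHz.
13 kHz ≤ fs/2 = 29.5 kHz, appears at 13 kHz.
221 kHz mod fs = 44 kHz.
44 kHz > fs/2 = 29.5 kHz, folds to fs − 44 kHz = 15 kHz.
250.5 kHz mod fs = 14.5 kHz.
14.5 kHz ≤ fs/2 = 29.5 kHz, appears at 14.5 kHz.
103 kHz mod fs = 44 kHz.
44 kHz > fs/2 = 29.5 kHz, folds to fs − 44 kHz = 15 kHz.
Distinct values: {1.5 kHz, 13 kHz, 14.5 kHz, 15 kHz}.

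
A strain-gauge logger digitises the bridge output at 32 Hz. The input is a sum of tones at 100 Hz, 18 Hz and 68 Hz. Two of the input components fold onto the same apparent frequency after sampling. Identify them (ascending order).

fs/2 = 16 Hz.
100 Hz mod fs = 4 Hz.
4 Hz ≤ fs/2 = 16 Hz, appears at 4 Hz.
18 Hz > fs/2 = 16 Hz, folds to fs − 18 Hz = 14 Hz.
68 Hz mod fs = 4 Hz.
4 Hz ≤ fs/2 = 16 Hz, appears at 4 Hz.
68 Hz and 100 Hz both map to 4 Hz.

68 Hz, 100 Hz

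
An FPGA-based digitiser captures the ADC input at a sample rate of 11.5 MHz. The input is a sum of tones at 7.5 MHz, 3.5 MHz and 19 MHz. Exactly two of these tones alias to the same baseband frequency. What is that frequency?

4 MHz

fs/2 = 5.75 MHz.
7.5 MHz > fs/2 = 5.75 MHz, folds to fs − 7.5 MHz = 4 MHz.
3.5 MHz ≤ fs/2 = 5.75 MHz, passes unchanged.
19 MHz mod fs = 7.5 MHz.
7.5 MHz > fs/2 = 5.75 MHz, folds to fs − 7.5 MHz = 4 MHz.
7.5 MHz and 19 MHz both map to 4 MHz.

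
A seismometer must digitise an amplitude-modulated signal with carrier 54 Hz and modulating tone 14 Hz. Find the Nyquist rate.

AM sidebands sit at fc ± fm = 40 Hz and 68 Hz.
Highest-frequency component: 68 Hz.
Nyquist rate = 2 × 68 Hz = 136 Hz.

136 Hz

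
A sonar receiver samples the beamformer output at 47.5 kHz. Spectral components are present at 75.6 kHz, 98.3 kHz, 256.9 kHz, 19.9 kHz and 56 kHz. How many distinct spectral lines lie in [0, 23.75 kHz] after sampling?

fs/2 = 23.75 kHz.
75.6 kHz mod fs = 28.1 kHz.
28.1 kHz > fs/2 = 23.75 kHz, folds to fs − 28.1 kHz = 19.4 kHz.
98.3 kHz mod fs = 3.3 kHz.
3.3 kHz ≤ fs/2 = 23.75 kHz, appears at 3.3 kHz.
256.9 kHz mod fs = 19.4 kHz.
19.4 kHz ≤ fs/2 = 23.75 kHz, appears at 19.4 kHz.
19.9 kHz ≤ fs/2 = 23.75 kHz, passes unchanged.
56 kHz mod fs = 8.5 kHz.
8.5 kHz ≤ fs/2 = 23.75 kHz, appears at 8.5 kHz.
Distinct values: {3.3 kHz, 8.5 kHz, 19.4 kHz, 19.9 kHz} → 4.

4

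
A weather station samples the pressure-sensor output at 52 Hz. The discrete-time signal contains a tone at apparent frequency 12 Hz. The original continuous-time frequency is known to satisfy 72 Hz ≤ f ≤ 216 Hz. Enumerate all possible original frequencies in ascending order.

Frequencies that alias to 12 Hz are k·fs ± 12 Hz for integer k ≥ 0.
k=0: 12 Hz.
k=1: 40 Hz, 64 Hz.
k=2: 92 Hz, 116 Hz.
k=3: 144 Hz, 168 Hz.
k=4: 196 Hz, 220 Hz.
k=5: 248 Hz, 272 Hz.
Within [72 Hz, 216 Hz]: 92 Hz, 116 Hz, 144 Hz, 168 Hz, 196 Hz.

92 Hz, 116 Hz, 144 Hz, 168 Hz, 196 Hz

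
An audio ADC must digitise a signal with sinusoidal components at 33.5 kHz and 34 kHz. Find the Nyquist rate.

Highest-frequency component: 34 kHz.
Nyquist rate = 2 × 34 kHz = 68 kHz.

68 kHz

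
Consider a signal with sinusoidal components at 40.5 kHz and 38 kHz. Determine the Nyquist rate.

Highest-frequency component: 40.5 kHz.
Nyquist rate = 2 × 40.5 kHz = 81 kHz.

81 kHz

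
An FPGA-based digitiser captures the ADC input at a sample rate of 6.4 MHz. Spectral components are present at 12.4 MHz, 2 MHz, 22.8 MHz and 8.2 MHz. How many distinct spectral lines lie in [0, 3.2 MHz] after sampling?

4

fs/2 = 3.2 MHz.
12.4 MHz mod fs = 6 MHz.
6 MHz > fs/2 = 3.2 MHz, folds to fs − 6 MHz = 0.4 MHz.
2 MHz ≤ fs/2 = 3.2 MHz, passes unchanged.
22.8 MHz mod fs = 3.6 MHz.
3.6 MHz > fs/2 = 3.2 MHz, folds to fs − 3.6 MHz = 2.8 MHz.
8.2 MHz mod fs = 1.8 MHz.
1.8 MHz ≤ fs/2 = 3.2 MHz, appears at 1.8 MHz.
Distinct values: {0.4 MHz, 1.8 MHz, 2 MHz, 2.8 MHz} → 4.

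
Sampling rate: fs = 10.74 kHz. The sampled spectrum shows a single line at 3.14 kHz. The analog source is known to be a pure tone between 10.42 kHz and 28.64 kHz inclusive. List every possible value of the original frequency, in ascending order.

13.88 kHz, 18.34 kHz, 24.62 kHz

Frequencies that alias to 3.14 kHz are k·fs ± 3.14 kHz for integer k ≥ 0.
k=0: 3.14 kHz.
k=1: 7.6 kHz, 13.88 kHz.
k=2: 18.34 kHz, 24.62 kHz.
k=3: 29.08 kHz, 35.36 kHz.
Within [10.42 kHz, 28.64 kHz]: 13.88 kHz, 18.34 kHz, 24.62 kHz.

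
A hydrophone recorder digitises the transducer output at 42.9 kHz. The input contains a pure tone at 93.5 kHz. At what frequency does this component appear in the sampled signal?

7.7 kHz

93.5 kHz mod fs = 7.7 kHz.
7.7 kHz ≤ fs/2 = 21.45 kHz, appears at 7.7 kHz.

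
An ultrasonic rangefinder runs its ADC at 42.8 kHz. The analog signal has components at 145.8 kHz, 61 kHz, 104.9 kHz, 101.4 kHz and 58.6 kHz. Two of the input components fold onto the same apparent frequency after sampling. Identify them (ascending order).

58.6 kHz, 101.4 kHz

fs/2 = 21.4 kHz.
145.8 kHz mod fs = 17.4 kHz.
17.4 kHz ≤ fs/2 = 21.4 kHz, appears at 17.4 kHz.
61 kHz mod fs = 18.2 kHz.
18.2 kHz ≤ fs/2 = 21.4 kHz, appears at 18.2 kHz.
104.9 kHz mod fs = 19.3 kHz.
19.3 kHz ≤ fs/2 = 21.4 kHz, appears at 19.3 kHz.
101.4 kHz mod fs = 15.8 kHz.
15.8 kHz ≤ fs/2 = 21.4 kHz, appears at 15.8 kHz.
58.6 kHz mod fs = 15.8 kHz.
15.8 kHz ≤ fs/2 = 21.4 kHz, appears at 15.8 kHz.
58.6 kHz and 101.4 kHz both map to 15.8 kHz.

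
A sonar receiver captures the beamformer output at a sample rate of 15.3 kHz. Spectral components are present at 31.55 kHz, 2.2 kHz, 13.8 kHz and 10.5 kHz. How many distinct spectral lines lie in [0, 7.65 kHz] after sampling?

fs/2 = 7.65 kHz.
31.55 kHz mod fs = 0.95 kHz.
0.95 kHz ≤ fs/2 = 7.65 kHz, appears at 0.95 kHz.
2.2 kHz ≤ fs/2 = 7.65 kHz, passes unchanged.
13.8 kHz > fs/2 = 7.65 kHz, folds to fs − 13.8 kHz = 1.5 kHz.
10.5 kHz > fs/2 = 7.65 kHz, folds to fs − 10.5 kHz = 4.8 kHz.
Distinct values: {0.95 kHz, 1.5 kHz, 2.2 kHz, 4.8 kHz} → 4.

4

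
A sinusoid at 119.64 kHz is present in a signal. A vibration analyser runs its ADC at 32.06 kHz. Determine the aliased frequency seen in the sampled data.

8.6 kHz

119.64 kHz mod fs = 23.46 kHz.
23.46 kHz > fs/2 = 16.03 kHz, folds to fs − 23.46 kHz = 8.6 kHz.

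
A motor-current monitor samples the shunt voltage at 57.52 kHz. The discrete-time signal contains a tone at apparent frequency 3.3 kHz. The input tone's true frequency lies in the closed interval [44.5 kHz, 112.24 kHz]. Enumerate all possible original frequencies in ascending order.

Frequencies that alias to 3.3 kHz are k·fs ± 3.3 kHz for integer k ≥ 0.
k=0: 3.3 kHz.
k=1: 54.22 kHz, 60.82 kHz.
k=2: 111.74 kHz, 118.34 kHz.
k=3: 169.26 kHz, 175.86 kHz.
Within [44.5 kHz, 112.24 kHz]: 54.22 kHz, 60.82 kHz, 111.74 kHz.

54.22 kHz, 60.82 kHz, 111.74 kHz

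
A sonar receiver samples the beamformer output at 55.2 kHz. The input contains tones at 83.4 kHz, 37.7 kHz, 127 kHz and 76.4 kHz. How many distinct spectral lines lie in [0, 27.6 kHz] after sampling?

4

fs/2 = 27.6 kHz.
83.4 kHz mod fs = 28.2 kHz.
28.2 kHz > fs/2 = 27.6 kHz, folds to fs − 28.2 kHz = 27 kHz.
37.7 kHz > fs/2 = 27.6 kHz, folds to fs − 37.7 kHz = 17.5 kHz.
127 kHz mod fs = 16.6 kHz.
16.6 kHz ≤ fs/2 = 27.6 kHz, appears at 16.6 kHz.
76.4 kHz mod fs = 21.2 kHz.
21.2 kHz ≤ fs/2 = 27.6 kHz, appears at 21.2 kHz.
Distinct values: {16.6 kHz, 17.5 kHz, 21.2 kHz, 27 kHz} → 4.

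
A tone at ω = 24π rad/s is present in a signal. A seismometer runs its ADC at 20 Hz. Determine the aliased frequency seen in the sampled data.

8 Hz

ω = 24π rad/s → f = ω/(2π) = 12 Hz.
12 Hz > fs/2 = 10 Hz, folds to fs − 12 Hz = 8 Hz.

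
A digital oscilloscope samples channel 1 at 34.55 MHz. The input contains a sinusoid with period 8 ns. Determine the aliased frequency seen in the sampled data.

T = 8 ns → f = 1/T = 125 MHz.
125 MHz mod fs = 21.35 MHz.
21.35 MHz > fs/2 = 17.275 MHz, folds to fs − 21.35 MHz = 13.2 MHz.

13.2 MHz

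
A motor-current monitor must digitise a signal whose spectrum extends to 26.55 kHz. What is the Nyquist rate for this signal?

Nyquist rate = 2 × 26.55 kHz = 53.1 kHz.

53.1 kHz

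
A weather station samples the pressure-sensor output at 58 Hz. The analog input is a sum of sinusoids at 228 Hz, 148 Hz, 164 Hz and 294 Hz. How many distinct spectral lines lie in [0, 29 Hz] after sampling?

3

fs/2 = 29 Hz.
228 Hz mod fs = 54 Hz.
54 Hz > fs/2 = 29 Hz, folds to fs − 54 Hz = 4 Hz.
148 Hz mod fs = 32 Hz.
32 Hz > fs/2 = 29 Hz, folds to fs − 32 Hz = 26 Hz.
164 Hz mod fs = 48 Hz.
48 Hz > fs/2 = 29 Hz, folds to fs − 48 Hz = 10 Hz.
294 Hz mod fs = 4 Hz.
4 Hz ≤ fs/2 = 29 Hz, appears at 4 Hz.
Distinct values: {4 Hz, 10 Hz, 26 Hz} → 3.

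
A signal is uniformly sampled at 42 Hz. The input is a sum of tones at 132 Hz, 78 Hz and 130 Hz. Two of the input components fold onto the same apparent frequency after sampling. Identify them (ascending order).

fs/2 = 21 Hz.
132 Hz mod fs = 6 Hz.
6 Hz ≤ fs/2 = 21 Hz, appears at 6 Hz.
78 Hz mod fs = 36 Hz.
36 Hz > fs/2 = 21 Hz, folds to fs − 36 Hz = 6 Hz.
130 Hz mod fs = 4 Hz.
4 Hz ≤ fs/2 = 21 Hz, appears at 4 Hz.
78 Hz and 132 Hz both map to 6 Hz.

78 Hz, 132 Hz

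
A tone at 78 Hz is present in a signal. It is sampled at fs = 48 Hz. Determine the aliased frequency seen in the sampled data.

18 Hz

78 Hz mod fs = 30 Hz.
30 Hz > fs/2 = 24 Hz, folds to fs − 30 Hz = 18 Hz.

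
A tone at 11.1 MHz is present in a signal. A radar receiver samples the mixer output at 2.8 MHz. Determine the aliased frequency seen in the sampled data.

0.1 MHz

11.1 MHz mod fs = 2.7 MHz.
2.7 MHz > fs/2 = 1.4 MHz, folds to fs − 2.7 MHz = 0.1 MHz.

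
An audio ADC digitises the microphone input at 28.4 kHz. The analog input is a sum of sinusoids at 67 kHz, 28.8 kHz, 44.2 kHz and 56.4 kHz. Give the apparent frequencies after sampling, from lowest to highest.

0.4 kHz, 10.2 kHz, 12.6 kHz

fs/2 = 14.2 kHz.
67 kHz mod fs = 10.2 kHz.
10.2 kHz ≤ fs/2 = 14.2 kHz, appears at 10.2 kHz.
28.8 kHz mod fs = 0.4 kHz.
0.4 kHz ≤ fs/2 = 14.2 kHz, appears at 0.4 kHz.
44.2 kHz mod fs = 15.8 kHz.
15.8 kHz > fs/2 = 14.2 kHz, folds to fs − 15.8 kHz = 12.6 kHz.
56.4 kHz mod fs = 28 kHz.
28 kHz > fs/2 = 14.2 kHz, folds to fs − 28 kHz = 0.4 kHz.
Distinct values: {0.4 kHz, 10.2 kHz, 12.6 kHz}.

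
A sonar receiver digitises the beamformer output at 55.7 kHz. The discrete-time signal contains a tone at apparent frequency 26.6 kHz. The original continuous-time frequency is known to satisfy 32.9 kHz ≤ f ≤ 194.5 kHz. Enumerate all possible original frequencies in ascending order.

Frequencies that alias to 26.6 kHz are k·fs ± 26.6 kHz for integer k ≥ 0.
k=0: 26.6 kHz.
k=1: 29.1 kHz, 82.3 kHz.
k=2: 84.8 kHz, 138 kHz.
k=3: 140.5 kHz, 193.7 kHz.
k=4: 196.2 kHz, 249.4 kHz.
Within [32.9 kHz, 194.5 kHz]: 82.3 kHz, 84.8 kHz, 138 kHz, 140.5 kHz, 193.7 kHz.

82.3 kHz, 84.8 kHz, 138 kHz, 140.5 kHz, 193.7 kHz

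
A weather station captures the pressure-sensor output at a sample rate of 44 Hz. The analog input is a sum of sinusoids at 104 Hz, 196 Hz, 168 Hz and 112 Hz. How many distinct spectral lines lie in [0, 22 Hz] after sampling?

fs/2 = 22 Hz.
104 Hz mod fs = 16 Hz.
16 Hz ≤ fs/2 = 22 Hz, appears at 16 Hz.
196 Hz mod fs = 20 Hz.
20 Hz ≤ fs/2 = 22 Hz, appears at 20 Hz.
168 Hz mod fs = 36 Hz.
36 Hz > fs/2 = 22 Hz, folds to fs − 36 Hz = 8 Hz.
112 Hz mod fs = 24 Hz.
24 Hz > fs/2 = 22 Hz, folds to fs − 24 Hz = 20 Hz.
Distinct values: {8 Hz, 16 Hz, 20 Hz} → 3.

3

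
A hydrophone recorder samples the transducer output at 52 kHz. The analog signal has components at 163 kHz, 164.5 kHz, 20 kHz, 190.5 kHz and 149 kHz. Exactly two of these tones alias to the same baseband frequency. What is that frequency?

7 kHz

fs/2 = 26 kHz.
163 kHz mod fs = 7 kHz.
7 kHz ≤ fs/2 = 26 kHz, appears at 7 kHz.
164.5 kHz mod fs = 8.5 kHz.
8.5 kHz ≤ fs/2 = 26 kHz, appears at 8.5 kHz.
20 kHz ≤ fs/2 = 26 kHz, passes unchanged.
190.5 kHz mod fs = 34.5 kHz.
34.5 kHz > fs/2 = 26 kHz, folds to fs − 34.5 kHz = 17.5 kHz.
149 kHz mod fs = 45 kHz.
45 kHz > fs/2 = 26 kHz, folds to fs − 45 kHz = 7 kHz.
149 kHz and 163 kHz both map to 7 kHz.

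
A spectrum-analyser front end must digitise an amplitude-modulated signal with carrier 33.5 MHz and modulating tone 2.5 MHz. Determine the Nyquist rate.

72 MHz

AM sidebands sit at fc ± fm = 31 MHz and 36 MHz.
Highest-frequency component: 36 MHz.
Nyquist rate = 2 × 36 MHz = 72 MHz.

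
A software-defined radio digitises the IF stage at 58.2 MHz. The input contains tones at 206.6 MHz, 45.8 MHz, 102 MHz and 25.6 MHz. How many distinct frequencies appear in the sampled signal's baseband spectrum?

4

fs/2 = 29.1 MHz.
206.6 MHz mod fs = 32 MHz.
32 MHz > fs/2 = 29.1 MHz, folds to fs − 32 MHz = 26.2 MHz.
45.8 MHz > fs/2 = 29.1 MHz, folds to fs − 45.8 MHz = 12.4 MHz.
102 MHz mod fs = 43.8 MHz.
43.8 MHz > fs/2 = 29.1 MHz, folds to fs − 43.8 MHz = 14.4 MHz.
25.6 MHz ≤ fs/2 = 29.1 MHz, passes unchanged.
Distinct values: {12.4 MHz, 14.4 MHz, 25.6 MHz, 26.2 MHz} → 4.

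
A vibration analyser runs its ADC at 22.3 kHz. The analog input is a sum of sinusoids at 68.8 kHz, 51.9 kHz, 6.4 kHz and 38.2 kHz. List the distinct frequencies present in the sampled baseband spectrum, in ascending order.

1.9 kHz, 6.4 kHz, 7.3 kHz

fs/2 = 11.15 kHz.
68.8 kHz mod fs = 1.9 kHz.
1.9 kHz ≤ fs/2 = 11.15 kHz, appears at 1.9 kHz.
51.9 kHz mod fs = 7.3 kHz.
7.3 kHz ≤ fs/2 = 11.15 kHz, appears at 7.3 kHz.
6.4 kHz ≤ fs/2 = 11.15 kHz, passes unchanged.
38.2 kHz mod fs = 15.9 kHz.
15.9 kHz > fs/2 = 11.15 kHz, folds to fs − 15.9 kHz = 6.4 kHz.
Distinct values: {1.9 kHz, 6.4 kHz, 7.3 kHz}.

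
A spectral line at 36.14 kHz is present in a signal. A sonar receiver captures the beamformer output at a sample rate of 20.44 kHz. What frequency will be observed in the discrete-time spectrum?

36.14 kHz mod fs = 15.7 kHz.
15.7 kHz > fs/2 = 10.22 kHz, folds to fs − 15.7 kHz = 4.74 kHz.

4.74 kHz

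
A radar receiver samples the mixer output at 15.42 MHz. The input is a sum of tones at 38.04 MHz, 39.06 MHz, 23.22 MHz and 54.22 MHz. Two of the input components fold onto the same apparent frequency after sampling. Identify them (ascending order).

38.04 MHz, 39.06 MHz

fs/2 = 7.71 MHz.
38.04 MHz mod fs = 7.2 MHz.
7.2 MHz ≤ fs/2 = 7.71 MHz, appears at 7.2 MHz.
39.06 MHz mod fs = 8.22 MHz.
8.22 MHz > fs/2 = 7.71 MHz, folds to fs − 8.22 MHz = 7.2 MHz.
23.22 MHz mod fs = 7.8 MHz.
7.8 MHz > fs/2 = 7.71 MHz, folds to fs − 7.8 MHz = 7.62 MHz.
54.22 MHz mod fs = 7.96 MHz.
7.96 MHz > fs/2 = 7.71 MHz, folds to fs − 7.96 MHz = 7.46 MHz.
38.04 MHz and 39.06 MHz both map to 7.2 MHz.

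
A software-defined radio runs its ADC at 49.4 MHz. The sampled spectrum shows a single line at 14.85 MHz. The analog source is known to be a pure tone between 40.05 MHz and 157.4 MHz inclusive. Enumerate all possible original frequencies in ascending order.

Frequencies that alias to 14.85 MHz are k·fs ± 14.85 MHz for integer k ≥ 0.
k=0: 14.85 MHz.
k=1: 34.55 MHz, 64.25 MHz.
k=2: 83.95 MHz, 113.65 MHz.
k=3: 133.35 MHz, 163.05 MHz.
k=4: 182.75 MHz, 212.45 MHz.
Within [40.05 MHz, 157.4 MHz]: 64.25 MHz, 83.95 MHz, 113.65 MHz, 133.35 MHz.

64.25 MHz, 83.95 MHz, 113.65 MHz, 133.35 MHz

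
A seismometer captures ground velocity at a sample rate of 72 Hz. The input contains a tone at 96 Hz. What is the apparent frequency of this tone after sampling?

24 Hz

96 Hz mod fs = 24 Hz.
24 Hz ≤ fs/2 = 36 Hz, appears at 24 Hz.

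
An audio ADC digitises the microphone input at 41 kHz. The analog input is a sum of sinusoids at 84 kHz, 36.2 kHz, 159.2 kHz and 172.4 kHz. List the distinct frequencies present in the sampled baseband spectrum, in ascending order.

fs/2 = 20.5 kHz.
84 kHz mod fs = 2 kHz.
2 kHz ≤ fs/2 = 20.5 kHz, appears at 2 kHz.
36.2 kHz > fs/2 = 20.5 kHz, folds to fs − 36.2 kHz = 4.8 kHz.
159.2 kHz mod fs = 36.2 kHz.
36.2 kHz > fs/2 = 20.5 kHz, folds to fs − 36.2 kHz = 4.8 kHz.
172.4 kHz mod fs = 8.4 kHz.
8.4 kHz ≤ fs/2 = 20.5 kHz, appears at 8.4 kHz.
Distinct values: {2 kHz, 4.8 kHz, 8.4 kHz}.

2 kHz, 4.8 kHz, 8.4 kHz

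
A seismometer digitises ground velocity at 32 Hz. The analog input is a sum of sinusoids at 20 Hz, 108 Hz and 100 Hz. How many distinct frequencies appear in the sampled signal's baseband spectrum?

fs/2 = 16 Hz.
20 Hz > fs/2 = 16 Hz, folds to fs − 20 Hz = 12 Hz.
108 Hz mod fs = 12 Hz.
12 Hz ≤ fs/2 = 16 Hz, appears at 12 Hz.
100 Hz mod fs = 4 Hz.
4 Hz ≤ fs/2 = 16 Hz, appears at 4 Hz.
Distinct values: {4 Hz, 12 Hz} → 2.

2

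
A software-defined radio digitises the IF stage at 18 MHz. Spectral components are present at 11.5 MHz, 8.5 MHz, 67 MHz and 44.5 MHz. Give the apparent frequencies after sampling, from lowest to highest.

fs/2 = 9 MHz.
11.5 MHz > fs/2 = 9 MHz, folds to fs − 11.5 MHz = 6.5 MHz.
8.5 MHz ≤ fs/2 = 9 MHz, passes unchanged.
67 MHz mod fs = 13 MHz.
13 MHz > fs/2 = 9 MHz, folds to fs − 13 MHz = 5 MHz.
44.5 MHz mod fs = 8.5 MHz.
8.5 MHz ≤ fs/2 = 9 MHz, appears at 8.5 MHz.
Distinct values: {5 MHz, 6.5 MHz, 8.5 MHz}.

5 MHz, 6.5 MHz, 8.5 MHz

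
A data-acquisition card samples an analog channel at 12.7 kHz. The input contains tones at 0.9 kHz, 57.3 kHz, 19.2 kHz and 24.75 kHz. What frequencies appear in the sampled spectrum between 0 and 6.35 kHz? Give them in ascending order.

0.65 kHz, 0.9 kHz, 6.2 kHz

fs/2 = 6.35 kHz.
0.9 kHz ≤ fs/2 = 6.35 kHz, passes unchanged.
57.3 kHz mod fs = 6.5 kHz.
6.5 kHz > fs/2 = 6.35 kHz, folds to fs − 6.5 kHz = 6.2 kHz.
19.2 kHz mod fs = 6.5 kHz.
6.5 kHz > fs/2 = 6.35 kHz, folds to fs − 6.5 kHz = 6.2 kHz.
24.75 kHz mod fs = 12.05 kHz.
12.05 kHz > fs/2 = 6.35 kHz, folds to fs − 12.05 kHz = 0.65 kHz.
Distinct values: {0.65 kHz, 0.9 kHz, 6.2 kHz}.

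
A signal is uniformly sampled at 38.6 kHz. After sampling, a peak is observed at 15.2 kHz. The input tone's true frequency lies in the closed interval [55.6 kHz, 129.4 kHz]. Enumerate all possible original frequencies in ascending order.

Frequencies that alias to 15.2 kHz are k·fs ± 15.2 kHz for integer k ≥ 0.
k=0: 15.2 kHz.
k=1: 23.4 kHz, 53.8 kHz.
k=2: 62 kHz, 92.4 kHz.
k=3: 100.6 kHz, 131 kHz.
k=4: 139.2 kHz, 169.6 kHz.
Within [55.6 kHz, 129.4 kHz]: 62 kHz, 92.4 kHz, 100.6 kHz.

62 kHz, 92.4 kHz, 100.6 kHz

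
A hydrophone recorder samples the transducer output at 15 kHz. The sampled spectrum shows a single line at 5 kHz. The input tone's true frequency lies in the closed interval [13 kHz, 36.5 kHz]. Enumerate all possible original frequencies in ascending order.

20 kHz, 25 kHz, 35 kHz

Frequencies that alias to 5 kHz are k·fs ± 5 kHz for integer k ≥ 0.
k=0: 5 kHz.
k=1: 10 kHz, 20 kHz.
k=2: 25 kHz, 35 kHz.
k=3: 40 kHz, 50 kHz.
Within [13 kHz, 36.5 kHz]: 20 kHz, 25 kHz, 35 kHz.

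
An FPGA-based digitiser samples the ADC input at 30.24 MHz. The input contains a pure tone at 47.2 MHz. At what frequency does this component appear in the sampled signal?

47.2 MHz mod fs = 16.96 MHz.
16.96 MHz > fs/2 = 15.12 MHz, folds to fs − 16.96 MHz = 13.28 MHz.

13.28 MHz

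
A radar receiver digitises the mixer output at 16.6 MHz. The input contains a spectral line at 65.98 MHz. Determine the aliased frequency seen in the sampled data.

65.98 MHz mod fs = 16.18 MHz.
16.18 MHz > fs/2 = 8.3 MHz, folds to fs − 16.18 MHz = 0.42 MHz.

0.42 MHz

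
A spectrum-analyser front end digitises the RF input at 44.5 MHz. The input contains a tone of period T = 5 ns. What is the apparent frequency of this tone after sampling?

T = 5 ns → f = 1/T = 200 MHz.
200 MHz mod fs = 22 MHz.
22 MHz ≤ fs/2 = 22.25 MHz, appears at 22 MHz.

22 MHz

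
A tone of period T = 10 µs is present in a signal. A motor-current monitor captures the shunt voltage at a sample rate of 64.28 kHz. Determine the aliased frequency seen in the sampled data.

T = 10 µs → f = 1/T = 100 kHz.
100 kHz mod fs = 35.72 kHz.
35.72 kHz > fs/2 = 32.14 kHz, folds to fs − 35.72 kHz = 28.56 kHz.

28.56 kHz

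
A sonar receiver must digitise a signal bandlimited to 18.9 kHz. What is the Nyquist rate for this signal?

Nyquist rate = 2 × 18.9 kHz = 37.8 kHz.

37.8 kHz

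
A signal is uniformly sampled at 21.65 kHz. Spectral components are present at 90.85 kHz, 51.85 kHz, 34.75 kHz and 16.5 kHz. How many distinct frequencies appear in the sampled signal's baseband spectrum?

fs/2 = 10.825 kHz.
90.85 kHz mod fs = 4.25 kHz.
4.25 kHz ≤ fs/2 = 10.825 kHz, appears at 4.25 kHz.
51.85 kHz mod fs = 8.55 kHz.
8.55 kHz ≤ fs/2 = 10.825 kHz, appears at 8.55 kHz.
34.75 kHz mod fs = 13.1 kHz.
13.1 kHz > fs/2 = 10.825 kHz, folds to fs − 13.1 kHz = 8.55 kHz.
16.5 kHz > fs/2 = 10.825 kHz, folds to fs − 16.5 kHz = 5.15 kHz.
Distinct values: {4.25 kHz, 5.15 kHz, 8.55 kHz} → 3.

3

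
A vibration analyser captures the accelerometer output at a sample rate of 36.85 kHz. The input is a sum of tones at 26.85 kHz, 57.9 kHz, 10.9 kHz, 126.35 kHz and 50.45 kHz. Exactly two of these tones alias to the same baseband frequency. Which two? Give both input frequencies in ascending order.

fs/2 = 18.425 kHz.
26.85 kHz > fs/2 = 18.425 kHz, folds to fs − 26.85 kHz = 10 kHz.
57.9 kHz mod fs = 21.05 kHz.
21.05 kHz > fs/2 = 18.425 kHz, folds to fs − 21.05 kHz = 15.8 kHz.
10.9 kHz ≤ fs/2 = 18.425 kHz, passes unchanged.
126.35 kHz mod fs = 15.8 kHz.
15.8 kHz ≤ fs/2 = 18.425 kHz, appears at 15.8 kHz.
50.45 kHz mod fs = 13.6 kHz.
13.6 kHz ≤ fs/2 = 18.425 kHz, appears at 13.6 kHz.
57.9 kHz and 126.35 kHz both map to 15.8 kHz.

57.9 kHz, 126.35 kHz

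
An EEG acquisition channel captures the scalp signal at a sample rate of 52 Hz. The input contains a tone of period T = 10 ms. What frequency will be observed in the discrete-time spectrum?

4 Hz

T = 10 ms → f = 1/T = 100 Hz.
100 Hz mod fs = 48 Hz.
48 Hz > fs/2 = 26 Hz, folds to fs − 48 Hz = 4 Hz.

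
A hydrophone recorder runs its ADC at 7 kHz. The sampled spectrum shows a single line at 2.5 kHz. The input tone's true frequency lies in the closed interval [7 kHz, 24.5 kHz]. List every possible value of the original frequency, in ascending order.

9.5 kHz, 11.5 kHz, 16.5 kHz, 18.5 kHz, 23.5 kHz

Frequencies that alias to 2.5 kHz are k·fs ± 2.5 kHz for integer k ≥ 0.
k=0: 2.5 kHz.
k=1: 4.5 kHz, 9.5 kHz.
k=2: 11.5 kHz, 16.5 kHz.
k=3: 18.5 kHz, 23.5 kHz.
k=4: 25.5 kHz, 30.5 kHz.
Within [7 kHz, 24.5 kHz]: 9.5 kHz, 11.5 kHz, 16.5 kHz, 18.5 kHz, 23.5 kHz.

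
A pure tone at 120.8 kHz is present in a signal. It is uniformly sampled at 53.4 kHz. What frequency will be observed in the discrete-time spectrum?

120.8 kHz mod fs = 14 kHz.
14 kHz ≤ fs/2 = 26.7 kHz, appears at 14 kHz.

14 kHz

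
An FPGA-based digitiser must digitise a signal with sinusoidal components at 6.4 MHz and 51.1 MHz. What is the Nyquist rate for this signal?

102.2 MHz

Highest-frequency component: 51.1 MHz.
Nyquist rate = 2 × 51.1 MHz = 102.2 MHz.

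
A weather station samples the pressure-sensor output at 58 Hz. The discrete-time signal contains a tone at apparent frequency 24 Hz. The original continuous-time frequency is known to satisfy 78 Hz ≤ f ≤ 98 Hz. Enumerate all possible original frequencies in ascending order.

82 Hz, 92 Hz

Frequencies that alias to 24 Hz are k·fs ± 24 Hz for integer k ≥ 0.
k=0: 24 Hz.
k=1: 34 Hz, 82 Hz.
k=2: 92 Hz, 140 Hz.
k=3: 150 Hz, 198 Hz.
Within [78 Hz, 98 Hz]: 82 Hz, 92 Hz.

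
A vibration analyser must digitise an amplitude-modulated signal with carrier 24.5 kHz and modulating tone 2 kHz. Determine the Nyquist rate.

53 kHz

AM sidebands sit at fc ± fm = 22.5 kHz and 26.5 kHz.
Highest-frequency component: 26.5 kHz.
Nyquist rate = 2 × 26.5 kHz = 53 kHz.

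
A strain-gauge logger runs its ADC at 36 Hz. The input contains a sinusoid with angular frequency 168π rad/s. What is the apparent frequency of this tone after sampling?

12 Hz

ω = 168π rad/s → f = ω/(2π) = 84 Hz.
84 Hz mod fs = 12 Hz.
12 Hz ≤ fs/2 = 18 Hz, appears at 12 Hz.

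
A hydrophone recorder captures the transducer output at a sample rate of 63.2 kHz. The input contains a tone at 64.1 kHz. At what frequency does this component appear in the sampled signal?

0.9 kHz

64.1 kHz mod fs = 0.9 kHz.
0.9 kHz ≤ fs/2 = 31.6 kHz, appears at 0.9 kHz.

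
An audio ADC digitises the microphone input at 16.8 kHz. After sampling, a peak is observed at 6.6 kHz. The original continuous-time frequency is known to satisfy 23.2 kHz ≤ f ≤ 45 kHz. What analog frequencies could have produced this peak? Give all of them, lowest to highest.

23.4 kHz, 27 kHz, 40.2 kHz, 43.8 kHz

Frequencies that alias to 6.6 kHz are k·fs ± 6.6 kHz for integer k ≥ 0.
k=0: 6.6 kHz.
k=1: 10.2 kHz, 23.4 kHz.
k=2: 27 kHz, 40.2 kHz.
k=3: 43.8 kHz, 57 kHz.
k=4: 60.6 kHz, 73.8 kHz.
Within [23.2 kHz, 45 kHz]: 23.4 kHz, 27 kHz, 40.2 kHz, 43.8 kHz.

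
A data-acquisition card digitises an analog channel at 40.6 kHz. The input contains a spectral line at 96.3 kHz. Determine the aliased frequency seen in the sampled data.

15.1 kHz

96.3 kHz mod fs = 15.1 kHz.
15.1 kHz ≤ fs/2 = 20.3 kHz, appears at 15.1 kHz.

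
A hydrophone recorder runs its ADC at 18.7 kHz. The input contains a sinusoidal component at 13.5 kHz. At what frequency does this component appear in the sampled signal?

13.5 kHz > fs/2 = 9.35 kHz, folds to fs − 13.5 kHz = 5.2 kHz.

5.2 kHz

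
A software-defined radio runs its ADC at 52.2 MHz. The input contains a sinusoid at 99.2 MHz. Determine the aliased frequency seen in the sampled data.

5.2 MHz

99.2 MHz mod fs = 47 MHz.
47 MHz > fs/2 = 26.1 MHz, folds to fs − 47 MHz = 5.2 MHz.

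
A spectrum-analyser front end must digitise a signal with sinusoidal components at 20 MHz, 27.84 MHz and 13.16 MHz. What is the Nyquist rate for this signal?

Highest-frequency component: 27.84 MHz.
Nyquist rate = 2 × 27.84 MHz = 55.68 MHz.

55.68 MHz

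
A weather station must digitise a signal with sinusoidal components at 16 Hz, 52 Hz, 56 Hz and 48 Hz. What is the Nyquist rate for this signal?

112 Hz

Highest-frequency component: 56 Hz.
Nyquist rate = 2 × 56 Hz = 112 Hz.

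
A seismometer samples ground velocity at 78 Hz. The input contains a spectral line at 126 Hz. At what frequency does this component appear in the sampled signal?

30 Hz

126 Hz mod fs = 48 Hz.
48 Hz > fs/2 = 39 Hz, folds to fs − 48 Hz = 30 Hz.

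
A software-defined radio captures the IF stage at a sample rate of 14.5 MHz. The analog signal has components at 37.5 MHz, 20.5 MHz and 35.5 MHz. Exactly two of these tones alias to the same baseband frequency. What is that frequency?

6 MHz

fs/2 = 7.25 MHz.
37.5 MHz mod fs = 8.5 MHz.
8.5 MHz > fs/2 = 7.25 MHz, folds to fs − 8.5 MHz = 6 MHz.
20.5 MHz mod fs = 6 MHz.
6 MHz ≤ fs/2 = 7.25 MHz, appears at 6 MHz.
35.5 MHz mod fs = 6.5 MHz.
6.5 MHz ≤ fs/2 = 7.25 MHz, appears at 6.5 MHz.
20.5 MHz and 37.5 MHz both map to 6 MHz.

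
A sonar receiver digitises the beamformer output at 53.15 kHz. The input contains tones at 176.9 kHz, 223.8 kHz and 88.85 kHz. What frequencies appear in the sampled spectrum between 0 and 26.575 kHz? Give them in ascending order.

11.2 kHz, 17.45 kHz

fs/2 = 26.575 kHz.
176.9 kHz mod fs = 17.45 kHz.
17.45 kHz ≤ fs/2 = 26.575 kHz, appears at 17.45 kHz.
223.8 kHz mod fs = 11.2 kHz.
11.2 kHz ≤ fs/2 = 26.575 kHz, appears at 11.2 kHz.
88.85 kHz mod fs = 35.7 kHz.
35.7 kHz > fs/2 = 26.575 kHz, folds to fs − 35.7 kHz = 17.45 kHz.
Distinct values: {11.2 kHz, 17.45 kHz}.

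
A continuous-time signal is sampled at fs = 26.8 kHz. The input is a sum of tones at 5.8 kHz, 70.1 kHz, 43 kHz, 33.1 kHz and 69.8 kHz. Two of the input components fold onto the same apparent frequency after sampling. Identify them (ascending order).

fs/2 = 13.4 kHz.
5.8 kHz ≤ fs/2 = 13.4 kHz, passes unchanged.
70.1 kHz mod fs = 16.5 kHz.
16.5 kHz > fs/2 = 13.4 kHz, folds to fs − 16.5 kHz = 10.3 kHz.
43 kHz mod fs = 16.2 kHz.
16.2 kHz > fs/2 = 13.4 kHz, folds to fs − 16.2 kHz = 10.6 kHz.
33.1 kHz mod fs = 6.3 kHz.
6.3 kHz ≤ fs/2 = 13.4 kHz, appears at 6.3 kHz.
69.8 kHz mod fs = 16.2 kHz.
16.2 kHz > fs/2 = 13.4 kHz, folds to fs − 16.2 kHz = 10.6 kHz.
43 kHz and 69.8 kHz both map to 10.6 kHz.

43 kHz, 69.8 kHz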